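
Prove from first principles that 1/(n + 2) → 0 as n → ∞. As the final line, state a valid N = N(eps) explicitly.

Let eps > 0. For n ≥ 1, |1/(n + 2) − 0| = 1/(n + 2) ≤ 1/n.
We need 1/n < eps, i.e. n > 1/eps.
Take N = 1/eps. If n > N then |1/(n + 2)| ≤ 1/n < eps.

N = 1/eps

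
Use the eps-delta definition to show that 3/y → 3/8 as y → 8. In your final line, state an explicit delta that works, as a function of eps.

delta = min(4, (32/3)eps)

Suppose eps > 0. We seek delta > 0 such that 0 < |y − 8| < delta implies |3/y − (3/8)| < eps.
|3/y − (3/8)| = 3·|8 − y|/(8·|y|) = 3|y − 8|/(8|y|).
Require delta ≤ 4 so that |y| > 8 − 4 = 4, hence 8|y| > 32.
Then |3/y − (3/8)| < 3|y − 8|/32, which is < eps when |y − 8| < (32/3)eps.
Take delta = min(4, (32/3)eps). Then 0 < |y − 8| < delta gives both |y − 8| < 4 and |y − 8| < (32/3)eps, so |3/y − (3/8)| < eps.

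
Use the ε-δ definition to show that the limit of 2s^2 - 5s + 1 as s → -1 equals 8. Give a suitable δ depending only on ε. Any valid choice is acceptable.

Fix ε > 0. We want δ > 0 such that 0 < |s + 1| < δ implies |(2s^2 - 5s + 1) − 8| < ε.
(2s^2 - 5s + 1) − 8 = 2s^2 - 5s - 7 = (s + 1)(2s - 7).
So |(2s^2 - 5s + 1) − 8| = |s + 1|·|2s - 7|.
Require δ ≤ 1. Then |s + 1| < 1 gives |s| < 2, and by the triangle inequality |2s - 7| ≤ 2·2 + 7 = 11.
Hence |(2s^2 - 5s + 1) − 8| ≤ 11|s + 1| < ε provided |s + 1| < ε/11.
Choosing δ = min(1, ε/11) ensures both conditions, hence |(2s^2 - 5s + 1) − 8| < ε.

δ = min(1, ε/11)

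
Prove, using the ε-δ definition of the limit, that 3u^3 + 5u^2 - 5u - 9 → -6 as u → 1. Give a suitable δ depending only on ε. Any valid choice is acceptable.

Let ε > 0 be given. We want δ > 0 such that 0 < |u − 1| < δ implies |(3u^3 + 5u^2 - 5u - 9) + 6| < ε.
(3u^3 + 5u^2 - 5u - 9) + 6 = 3u^3 + 5u^2 - 5u - 3 = (u − 1)(3u^2 + 8u + 3).
So |(3u^3 + 5u^2 - 5u - 9) + 6| = |u − 1|·|3u^2 + 8u + 3|.
Assume first that |u − 1| < 1, so |u| < 2. Then |3u^2 + 8u + 3| ≤ 3·2^2 + 8·2 + 3 = 31.
Hence |(3u^3 + 5u^2 - 5u - 9) + 6| ≤ 31|u − 1| < ε provided |u − 1| < ε/31.
Take δ = min(1, ε/31). Then 0 < |u − 1| < δ gives both |u − 1| < 1 and |u − 1| < ε/31, so |(3u^3 + 5u^2 - 5u - 9) + 6| < ε.

δ = min(1, ε/31)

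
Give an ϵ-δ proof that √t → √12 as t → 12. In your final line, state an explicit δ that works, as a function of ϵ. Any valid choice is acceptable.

δ = min(12, √12·ϵ)

Fix ϵ > 0. We want δ > 0 such that 0 < |t − 12| < δ implies |√t − √12| < ϵ.
Multiplying by the conjugate, |√t − √12| = |t − 12|/(√t + √12).
Restrict δ ≤ 12 so that |t − 12| < 12 forces t > 0, and then √t + √12 > √12.
Hence |√t − √12| < |t − 12|/√12, which is < ϵ once |t − 12| < √12·ϵ.
Take δ = min(12, √12·ϵ). If 0 < |t − 12| < δ then t > 0 and |√t − √12| < |t − 12|/√12 < ϵ.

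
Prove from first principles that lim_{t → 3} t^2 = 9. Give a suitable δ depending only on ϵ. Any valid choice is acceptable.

Suppose ϵ > 0. We seek δ > 0 with 0 < |t − 3| < δ ⇒ |t^2 − 9| < ϵ.
Factor: t^2 − 9 = (t − 3)(t + 3), so |t^2 − 9| = |t − 3|·|t + 3|.
Impose δ ≤ 1 so that |t| < 4; then |t + 3| ≤ 7.
Hence |t^2 − 9| ≤ 7|t − 3|, which is < ϵ once |t − 3| < ϵ/7.
Take δ = min(1, ϵ/7). If 0 < |t − 3| < δ then both bounds hold and |t^2 − 9| ≤ 7|t − 3| < 7·(ϵ/7) = ϵ.

δ = min(1, ϵ/7)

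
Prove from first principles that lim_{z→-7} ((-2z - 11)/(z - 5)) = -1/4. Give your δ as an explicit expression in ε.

Let ε > 0. We want δ > 0 with 0 < |z + 7| < δ ⇒ |(-2z - 11)/(z - 5) + 1/4| < ε.
Combining over a common denominator, (-2z - 11)/(z - 5) + 1/4 = [(-2z - 11)·(-12) − 3·(z - 5)] / [(-12)·(z - 5)] = 21(z + 7) / ((-12)(z - 5)).
So |(-2z - 11)/(z - 5) + 1/4| = 21|z + 7| / (12·|z − 5|).
Require δ ≤ 6, so |z − 5| ≥ |-12| − |z + 7| > 12 − 6 = 6.
Hence |(-2z - 11)/(z - 5) + 1/4| < 21|z + 7|/(12·6) = (7/24)|z + 7|, which is < ε once |z + 7| < (24/7)ε.
Take δ = min(6, (24/7)ε). Then 0 < |z + 7| < δ forces both bounds, so |(-2z - 11)/(z - 5) + 1/4| < ε.

δ = min(6, (24/7)ε)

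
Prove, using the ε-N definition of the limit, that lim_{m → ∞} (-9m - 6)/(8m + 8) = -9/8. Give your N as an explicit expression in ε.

N = (3/8)/ε

Let ε > 0 be given. For m ≥ 1, |(-9m - 6)/(8m + 8) + 9/8| = |24|/(8(8m + 8)) = 24/(8(8m + 8)).
Since 8m + 8 ≥ 8m for m ≥ 1, this is ≤ 24/(8·8m) = (3/8)/m.
So |(-9m - 6)/(8m + 8) + 9/8| < ε whenever m > (3/8)/ε.
Take N = (3/8)/ε. If m > N then |(-9m - 6)/(8m + 8) + 9/8| ≤ (3/8)/m < ε.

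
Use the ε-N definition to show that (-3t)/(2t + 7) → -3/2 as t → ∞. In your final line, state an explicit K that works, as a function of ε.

K = (21/4)/ε

Let ε > 0. We seek K > 0 such that t > K implies |(-3t)/(2t + 7) + 3/2| < ε.
(-3t)/(2t + 7) + 3/2 = (2(-3t) − (-3)(2t + 7)) / (2(2t + 7)) = 21/(2(2t + 7)).
For t > 0 we have 2t + 7 > 2t, so |(-3t)/(2t + 7) + 3/2| = 21/(2(2t + 7)) < 21/(2·2t) = (21/4)/t.
Thus |(-3t)/(2t + 7) + 3/2| < ε whenever t > (21/4)/ε.
Take K = (21/4)/ε. If t > K then |(-3t)/(2t + 7) + 3/2| < (21/4)/t < ε.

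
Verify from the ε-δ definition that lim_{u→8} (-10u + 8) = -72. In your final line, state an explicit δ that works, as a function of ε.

Let ε > 0. We need δ > 0 so that 0 < |u − 8| < δ implies |(-10u + 8) + 72| < ε.
Since (-10u + 8) + 72 = -10(u − 8), we have |(-10u + 8) + 72| = 10|u − 8|.
Thus it suffices that |u − 8| < ε/10.
Take δ = ε/10. If 0 < |u − 8| < δ then |(-10u + 8) + 72| = 10|u − 8| < 10·(ε/10) = ε.

δ = ε/10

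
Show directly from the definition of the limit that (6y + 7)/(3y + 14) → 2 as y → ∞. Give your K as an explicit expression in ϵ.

K = 7/ϵ

Fix ϵ > 0. We seek K > 0 such that y > K implies |(6y + 7)/(3y + 14) − 2| < ϵ.
(6y + 7)/(3y + 14) − 2 = (3(6y + 7) − 6(3y + 14)) / (3(3y + 14)) = -63/(3(3y + 14)).
For y > 0 we have 3y + 14 > 3y, so |(6y + 7)/(3y + 14) − 2| = 63/(3(3y + 14)) < 63/(3·3y) = 7/y.
Thus |(6y + 7)/(3y + 14) − 2| < ϵ whenever y > 7/ϵ.
Take K = 7/ϵ. If y > K then |(6y + 7)/(3y + 14) − 2| < 7/y < ϵ.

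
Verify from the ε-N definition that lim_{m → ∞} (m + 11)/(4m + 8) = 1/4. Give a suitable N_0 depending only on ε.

Suppose ε > 0. For m ≥ 1, |(m + 11)/(4m + 8) − (1/4)| = |36|/(4(4m + 8)) = 36/(4(4m + 8)).
Since 4m + 8 ≥ 4m for m ≥ 1, this is ≤ 36/(4·4m) = (9/4)/m.
So |(m + 11)/(4m + 8) − (1/4)| < ε whenever m > (9/4)/ε.
Take N_0 = (9/4)/ε. If m > N_0 then |(m + 11)/(4m + 8) − (1/4)| ≤ (9/4)/m < ε.

N_0 = (9/4)/ε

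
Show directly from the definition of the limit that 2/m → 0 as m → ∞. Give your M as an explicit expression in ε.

Let ε > 0 be given. For m ≥ 1, |2/m − 0| = 2/(m) ≤ 2/m.
We need 2/m < ε, i.e. m > 2/ε.
Take M = 2/ε. If m > M then |2/m| ≤ 2/m < ε.

M = 2/ε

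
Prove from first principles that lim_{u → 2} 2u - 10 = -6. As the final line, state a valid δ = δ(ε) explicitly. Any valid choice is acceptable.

Suppose ε > 0. We need δ > 0 so that 0 < |u − 2| < δ implies |(2u - 10) + 6| < ε.
|(2u - 10) + 6| = |2u - 4| = 2|u − 2|.
Thus it suffices that |u − 2| < ε/2.
Take δ = ε/2. If 0 < |u − 2| < δ then |(2u - 10) + 6| = 2|u − 2| < 2·(ε/2) = ε.

δ = ε/2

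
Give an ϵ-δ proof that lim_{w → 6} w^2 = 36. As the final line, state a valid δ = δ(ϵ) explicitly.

δ = min(1, ϵ/13)

Let ϵ > 0. We seek δ > 0 with 0 < |w − 6| < δ ⇒ |w^2 − 36| < ϵ.
Factor: w^2 − 36 = (w − 6)(w + 6), so |w^2 − 36| = |w − 6|·|w + 6|.
Restrict δ ≤ 1. Then |w − 6| < 1 gives |w| < 7, so by the triangle inequality |w + 6| ≤ 7 + 6 = 13.
Hence |w^2 − 36| ≤ 13|w − 6|, which is < ϵ once |w − 6| < ϵ/13.
Take δ = min(1, ϵ/13). If 0 < |w − 6| < δ then both bounds hold and |w^2 − 36| ≤ 13|w − 6| < 13·(ϵ/13) = ϵ.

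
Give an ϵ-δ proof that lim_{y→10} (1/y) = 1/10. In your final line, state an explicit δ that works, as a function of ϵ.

δ = min(5, 50ϵ)

Let ϵ > 0. We seek δ > 0 such that 0 < |y − 10| < δ implies |1/y − (1/10)| < ϵ.
|1/y − (1/10)| = |10 − y|/(10·|y|) = |y − 10|/(10|y|).
Require δ ≤ 5 so that |y| > 10 − 5 = 5, hence 10|y| > 50.
Then |1/y − (1/10)| < |y − 10|/50, which is < ϵ when |y − 10| < 50ϵ.
Take δ = min(5, 50ϵ). Then 0 < |y − 10| < δ gives both |y − 10| < 5 and |y − 10| < 50ϵ, so |1/y − (1/10)| < ϵ.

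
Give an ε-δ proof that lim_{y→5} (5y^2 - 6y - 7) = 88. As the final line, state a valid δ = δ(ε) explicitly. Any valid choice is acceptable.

Suppose ε > 0. We want δ > 0 such that 0 < |y − 5| < δ implies |(5y^2 - 6y - 7) − 88| < ε.
(5y^2 - 6y - 7) − 88 = 5y^2 - 6y - 95 = (y − 5)(5y + 19).
So |(5y^2 - 6y - 7) − 88| = |y − 5|·|5y + 19|.
Require δ ≤ 1. Then |y − 5| < 1 gives |y| < 6, and by the triangle inequality |5y + 19| ≤ 5·6 + 19 = 49.
Hence |(5y^2 - 6y - 7) − 88| ≤ 49|y − 5| < ε provided |y − 5| < ε/49.
Take δ = min(1, ε/49). Then 0 < |y − 5| < δ gives both |y − 5| < 1 and |y − 5| < ε/49, so |(5y^2 - 6y - 7) − 88| < ε.

δ = min(1, ε/49)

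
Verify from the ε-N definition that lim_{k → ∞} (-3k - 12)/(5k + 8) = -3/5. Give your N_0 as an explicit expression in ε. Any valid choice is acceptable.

N_0 = (36/25)/ε

Let ε > 0. For k ≥ 1, |(-3k - 12)/(5k + 8) + 3/5| = |-36|/(5(5k + 8)) = 36/(5(5k + 8)).
Since 5k + 8 ≥ 5k for k ≥ 1, this is ≤ 36/(5·5k) = (36/25)/k.
So |(-3k - 12)/(5k + 8) + 3/5| < ε whenever k > (36/25)/ε.
Take N_0 = (36/25)/ε. If k > N_0 then |(-3k - 12)/(5k + 8) + 3/5| ≤ (36/25)/k < ε.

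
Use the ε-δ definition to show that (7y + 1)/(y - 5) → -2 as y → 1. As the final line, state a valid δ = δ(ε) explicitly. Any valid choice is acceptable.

Fix ε > 0. We want δ > 0 with 0 < |y − 1| < δ ⇒ |(7y + 1)/(y - 5) + 2| < ε.
Combining over a common denominator, (7y + 1)/(y - 5) + 2 = [(7y + 1)·(-4) − 8·(y - 5)] / [(-4)·(y - 5)] = -36(y − 1) / ((-4)(y - 5)).
So |(7y + 1)/(y - 5) + 2| = 36|y − 1| / (4·|y − 5|).
Require δ ≤ 2, so |y − 5| ≥ |-4| − |y − 1| > 4 − 2 = 2.
Hence |(7y + 1)/(y - 5) + 2| < 36|y − 1|/(4·2) = (9/2)|y − 1|, which is < ε once |y − 1| < (2/9)ε.
Take δ = min(2, (2/9)ε). Then 0 < |y − 1| < δ forces both bounds, so |(7y + 1)/(y - 5) + 2| < ε.

δ = min(2, (2/9)ε)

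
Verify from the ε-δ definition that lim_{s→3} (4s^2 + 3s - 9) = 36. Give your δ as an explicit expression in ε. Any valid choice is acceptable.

δ = min(1, ε/31)

Let ε > 0. We want δ > 0 such that 0 < |s − 3| < δ implies |(4s^2 + 3s - 9) − 36| < ε.
(4s^2 + 3s - 9) − 36 = 4s^2 + 3s - 45 = (s − 3)(4s + 15).
So |(4s^2 + 3s - 9) − 36| = |s − 3|·|4s + 15|.
Require δ ≤ 1. Then |s − 3| < 1 gives |s| < 4, and by the triangle inequality |4s + 15| ≤ 4·4 + 15 = 31.
Hence |(4s^2 + 3s - 9) − 36| ≤ 31|s − 3| < ε provided |s − 3| < ε/31.
Take δ = min(1, ε/31). Then 0 < |s − 3| < δ gives both |s − 3| < 1 and |s − 3| < ε/31, so |(4s^2 + 3s - 9) − 36| < ε.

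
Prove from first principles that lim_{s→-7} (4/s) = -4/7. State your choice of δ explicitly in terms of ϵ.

δ = min(7/2, (49/8)ϵ)

Let ϵ > 0. We seek δ > 0 such that 0 < |s + 7| < δ implies |4/s + 4/7| < ϵ.
|4/s + 4/7| = 4·|-7 − s|/(7·|s|) = 4|s + 7|/(7|s|).
Restrict δ ≤ 7/2. Then |s + 7| < 7/2 gives |s| > 7/2, so 7|s| > 49/2.
Then |4/s + 4/7| < 4|s + 7|/(49/2), which is < ϵ when |s + 7| < (49/8)ϵ.
Take δ = min(7/2, (49/8)ϵ). Then 0 < |s + 7| < δ gives both |s + 7| < 7/2 and |s + 7| < (49/8)ϵ, so |4/s + 4/7| < ϵ.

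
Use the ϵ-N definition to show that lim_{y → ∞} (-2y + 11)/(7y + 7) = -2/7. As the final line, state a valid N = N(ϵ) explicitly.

N = (13/7)/ϵ

Let ϵ > 0 be given. We seek N > 0 such that y > N implies |(-2y + 11)/(7y + 7) + 2/7| < ϵ.
(-2y + 11)/(7y + 7) + 2/7 = (7(-2y + 11) − (-2)(7y + 7)) / (7(7y + 7)) = 91/(7(7y + 7)).
For y > 0 we have 7y + 7 > 7y, so |(-2y + 11)/(7y + 7) + 2/7| = 91/(7(7y + 7)) < 91/(7·7y) = (13/7)/y.
Thus |(-2y + 11)/(7y + 7) + 2/7| < ϵ whenever y > (13/7)/ϵ.
Take N = (13/7)/ϵ. If y > N then |(-2y + 11)/(7y + 7) + 2/7| < (13/7)/y < ϵ.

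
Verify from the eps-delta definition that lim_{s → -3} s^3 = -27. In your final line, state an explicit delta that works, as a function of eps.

Suppose eps > 0. We seek delta > 0 with 0 < |s + 3| < delta ⇒ |s^3 + 27| < eps.
Factor: s^3 + 27 = (s + 3)(s^2 - 3s + 9), so |s^3 + 27| = |s + 3|·|s^2 - 3s + 9|.
Impose delta ≤ 2 so that |s| < 5; then |s^2 - 3s + 9| ≤ 49.
Hence |s^3 + 27| ≤ 49|s + 3|, which is < eps once |s + 3| < eps/49.
Take delta = min(2, eps/49). If 0 < |s + 3| < delta then both bounds hold and |s^3 + 27| ≤ 49|s + 3| < 49·(eps/49) = eps.

delta = min(2, eps/49)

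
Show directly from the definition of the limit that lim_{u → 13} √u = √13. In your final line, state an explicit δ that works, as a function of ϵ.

δ = min(13, √13·ϵ)

Fix ϵ > 0. We want δ > 0 such that 0 < |u − 13| < δ implies |√u − √13| < ϵ.
Multiplying by the conjugate, |√u − √13| = |u − 13|/(√u + √13).
Restrict δ ≤ 13 so that |u − 13| < 13 forces u > 0, and then √u + √13 > √13.
Hence |√u − √13| < |u − 13|/√13, which is < ϵ once |u − 13| < √13·ϵ.
Take δ = min(13, √13·ϵ). If 0 < |u − 13| < δ then u > 0 and |√u − √13| < |u − 13|/√13 < ϵ.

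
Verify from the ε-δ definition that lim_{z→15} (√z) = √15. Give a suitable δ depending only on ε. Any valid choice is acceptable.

Let ε > 0 be given. We want δ > 0 such that 0 < |z − 15| < δ implies |√z − √15| < ε.
Multiplying by the conjugate, |√z − √15| = |z − 15|/(√z + √15).
Restrict δ ≤ 15 so that |z − 15| < 15 forces z > 0, and then √z + √15 > √15.
Hence |√z − √15| < |z − 15|/√15, which is < ε once |z − 15| < √15·ε.
Take δ = min(15, √15·ε). If 0 < |z − 15| < δ then z > 0 and |√z − √15| < |z − 15|/√15 < ε.

δ = min(15, √15·ε)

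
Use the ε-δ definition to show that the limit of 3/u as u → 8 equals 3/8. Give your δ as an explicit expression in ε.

δ = min(4, (32/3)ε)

Suppose ε > 0. We seek δ > 0 such that 0 < |u − 8| < δ implies |3/u − (3/8)| < ε.
|3/u − (3/8)| = 3·|8 − u|/(8·|u|) = 3|u − 8|/(8|u|).
Require δ ≤ 4 so that |u| > 8 − 4 = 4, hence 8|u| > 32.
Then |3/u − (3/8)| < 3|u − 8|/32, which is < ε when |u − 8| < (32/3)ε.
Take δ = min(4, (32/3)ε). Then 0 < |u − 8| < δ gives both |u − 8| < 4 and |u − 8| < (32/3)ε, so |3/u − (3/8)| < ε.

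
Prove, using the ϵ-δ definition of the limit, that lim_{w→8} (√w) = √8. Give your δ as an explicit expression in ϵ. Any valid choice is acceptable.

δ = min(8, √8·ϵ)

Let ϵ > 0. We want δ > 0 such that 0 < |w − 8| < δ implies |√w − √8| < ϵ.
Multiplying by the conjugate, |√w − √8| = |w − 8|/(√w + √8).
Restrict δ ≤ 8 so that |w − 8| < 8 forces w > 0, and then √w + √8 > √8.
Hence |√w − √8| < |w − 8|/√8, which is < ϵ once |w − 8| < √8·ϵ.
Take δ = min(8, √8·ϵ). If 0 < |w − 8| < δ then w > 0 and |√w − √8| < |w − 8|/√8 < ϵ.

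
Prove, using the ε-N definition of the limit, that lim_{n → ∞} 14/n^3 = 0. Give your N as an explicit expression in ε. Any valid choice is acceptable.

Suppose ε > 0. For n ≥ 1, |14/n^3 − 0| = 14/n^3.
14/n^3 < ε ⇔ n^3 > 14/ε ⇔ n > (14/ε)^{1/3}.
Take N = (14/ε)^{1/3}. Then n > N implies 14/n^3 < ε.

N = (14/ε)^{1/3}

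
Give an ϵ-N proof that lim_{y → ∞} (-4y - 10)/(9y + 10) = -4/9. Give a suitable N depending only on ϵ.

N = (50/81)/ϵ

Let ϵ > 0 be given. We seek N > 0 such that y > N implies |(-4y - 10)/(9y + 10) + 4/9| < ϵ.
(-4y - 10)/(9y + 10) + 4/9 = (9(-4y - 10) − (-4)(9y + 10)) / (9(9y + 10)) = -50/(9(9y + 10)).
For y > 0 we have 9y + 10 > 9y, so |(-4y - 10)/(9y + 10) + 4/9| = 50/(9(9y + 10)) < 50/(9·9y) = (50/81)/y.
Thus |(-4y - 10)/(9y + 10) + 4/9| < ϵ whenever y > (50/81)/ϵ.
Take N = (50/81)/ϵ. If y > N then |(-4y - 10)/(9y + 10) + 4/9| < (50/81)/y < ϵ.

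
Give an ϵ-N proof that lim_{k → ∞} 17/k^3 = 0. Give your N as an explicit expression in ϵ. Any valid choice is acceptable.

N = (17/ϵ)^{1/3}

Suppose ϵ > 0. For k ≥ 1, |17/k^3 − 0| = 17/k^3.
17/k^3 < ϵ ⇔ k^3 > 17/ϵ ⇔ k > (17/ϵ)^{1/3}.
Take N = (17/ϵ)^{1/3}. Then k > N implies 17/k^3 < ϵ.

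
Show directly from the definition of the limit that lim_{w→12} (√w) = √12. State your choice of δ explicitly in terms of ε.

Suppose ε > 0. We want δ > 0 such that 0 < |w − 12| < δ implies |√w − √12| < ε.
Rationalise: √w − √12 = (w − 12)/(√w + √12), so |√w − √12| = |w − 12|/(√w + √12).
Restrict δ ≤ 12 so that |w − 12| < 12 forces w > 0, and then √w + √12 > √12.
Hence |√w − √12| < |w − 12|/√12, which is < ε once |w − 12| < √12·ε.
Take δ = min(12, √12·ε). If 0 < |w − 12| < δ then w > 0 and |√w − √12| < |w − 12|/√12 < ε.

δ = min(12, √12·ε)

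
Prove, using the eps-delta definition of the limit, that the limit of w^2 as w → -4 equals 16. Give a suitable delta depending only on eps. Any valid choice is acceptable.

delta = min(2, eps/10)

Suppose eps > 0. We seek delta > 0 with 0 < |w + 4| < delta ⇒ |w^2 − 16| < eps.
Factor: w^2 − 16 = (w + 4)(w - 4), so |w^2 − 16| = |w + 4|·|w - 4|.
Restrict delta ≤ 2. Then |w + 4| < 2 gives |w| < 6, so by the triangle inequality |w - 4| ≤ 6 + 4 = 10.
Hence |w^2 − 16| ≤ 10|w + 4|, which is < eps once |w + 4| < eps/10.
Take delta = min(2, eps/10). If 0 < |w + 4| < delta then both bounds hold and |w^2 − 16| ≤ 10|w + 4| < 10·(eps/10) = eps.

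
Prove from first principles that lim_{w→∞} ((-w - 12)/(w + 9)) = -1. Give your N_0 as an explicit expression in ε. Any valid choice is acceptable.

Let ε > 0 be given. We seek N_0 > 0 such that w > N_0 implies |(-w - 12)/(w + 9) + 1| < ε.
(-w - 12)/(w + 9) + 1 = ((-w - 12) − (-1)(w + 9)) / ((w + 9)) = -3/((w + 9)).
For w > 0 we have w + 9 > w, so |(-w - 12)/(w + 9) + 1| = 3/((w + 9)) < 3/(w) = 3/w.
Thus |(-w - 12)/(w + 9) + 1| < ε whenever w > 3/ε.
Take N_0 = 3/ε. If w > N_0 then |(-w - 12)/(w + 9) + 1| < 3/w < ε.

N_0 = 3/ε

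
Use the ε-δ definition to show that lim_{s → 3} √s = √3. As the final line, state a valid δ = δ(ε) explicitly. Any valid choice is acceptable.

δ = min(3, √3·ε)

Let ε > 0 be given. We want δ > 0 such that 0 < |s − 3| < δ implies |√s − √3| < ε.
Multiplying by the conjugate, |√s − √3| = |s − 3|/(√s + √3).
Restrict δ ≤ 3 so that |s − 3| < 3 forces s > 0, and then √s + √3 > √3.
Hence |√s − √3| < |s − 3|/√3, which is < ε once |s − 3| < √3·ε.
Take δ = min(3, √3·ε). If 0 < |s − 3| < δ then s > 0 and |√s − √3| < |s − 3|/√3 < ε.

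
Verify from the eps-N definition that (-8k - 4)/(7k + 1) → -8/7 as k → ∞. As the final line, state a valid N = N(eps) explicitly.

Suppose eps > 0. For k ≥ 1, |(-8k - 4)/(7k + 1) + 8/7| = |-20|/(7(7k + 1)) = 20/(7(7k + 1)).
Since 7k + 1 ≥ 7k for k ≥ 1, this is ≤ 20/(7·7k) = (20/49)/k.
So |(-8k - 4)/(7k + 1) + 8/7| < eps whenever k > (20/49)/eps.
Take N = (20/49)/eps. If k > N then |(-8k - 4)/(7k + 1) + 8/7| ≤ (20/49)/k < eps.

N = (20/49)/eps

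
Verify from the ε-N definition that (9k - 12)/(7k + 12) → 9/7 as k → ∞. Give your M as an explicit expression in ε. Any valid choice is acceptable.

M = (192/49)/ε

Let ε > 0 be given. For k ≥ 1, |(9k - 12)/(7k + 12) − (9/7)| = |-192|/(7(7k + 12)) = 192/(7(7k + 12)).
Since 7k + 12 ≥ 7k for k ≥ 1, this is ≤ 192/(7·7k) = (192/49)/k.
So |(9k - 12)/(7k + 12) − (9/7)| < ε whenever k > (192/49)/ε.
Take M = (192/49)/ε. If k > M then |(9k - 12)/(7k + 12) − (9/7)| ≤ (192/49)/k < ε.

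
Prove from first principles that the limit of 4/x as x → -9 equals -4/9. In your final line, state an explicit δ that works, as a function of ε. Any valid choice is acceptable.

Let ε > 0. We seek δ > 0 such that 0 < |x + 9| < δ implies |4/x + 4/9| < ε.
|4/x + 4/9| = 4·|-9 − x|/(9·|x|) = 4|x + 9|/(9|x|).
Restrict δ ≤ 9/2. Then |x + 9| < 9/2 gives |x| > 9/2, so 9|x| > 81/2.
Then |4/x + 4/9| < 4|x + 9|/(81/2), which is < ε when |x + 9| < (81/8)ε.
Take δ = min(9/2, (81/8)ε). Then 0 < |x + 9| < δ gives both |x + 9| < 9/2 and |x + 9| < (81/8)ε, so |4/x + 4/9| < ε.

δ = min(9/2, (81/8)ε)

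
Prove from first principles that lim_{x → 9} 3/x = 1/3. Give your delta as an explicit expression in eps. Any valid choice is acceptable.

Let eps > 0 be given. We seek delta > 0 such that 0 < |x − 9| < delta implies |3/x − (1/3)| < eps.
|3/x − (1/3)| = 3·|9 − x|/(9·|x|) = 3|x − 9|/(9|x|).
Restrict delta ≤ 9/2. Then |x − 9| < 9/2 gives |x| > 9/2, so 9|x| > 81/2.
Then |3/x − (1/3)| < 3|x − 9|/(81/2), which is < eps when |x − 9| < (27/2)eps.
Take delta = min(9/2, (27/2)eps). Then 0 < |x − 9| < delta gives both |x − 9| < 9/2 and |x − 9| < (27/2)eps, so |3/x − (1/3)| < eps.

delta = min(9/2, (27/2)eps)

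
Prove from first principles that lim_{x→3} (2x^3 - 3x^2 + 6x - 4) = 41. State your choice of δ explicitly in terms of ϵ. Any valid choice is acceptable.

δ = min(1, ϵ/59)

Let ϵ > 0 be given. We want δ > 0 such that 0 < |x − 3| < δ implies |(2x^3 - 3x^2 + 6x - 4) − 41| < ϵ.
(2x^3 - 3x^2 + 6x - 4) − 41 = 2x^3 - 3x^2 + 6x - 45 = (x − 3)(2x^2 + 3x + 15).
So |(2x^3 - 3x^2 + 6x - 4) − 41| = |x − 3|·|2x^2 + 3x + 15|.
Require δ ≤ 1. Then |x − 3| < 1 gives |x| < 4, and by the triangle inequality |2x^2 + 3x + 15| ≤ 2·4^2 + 3·4 + 15 = 59.
Hence |(2x^3 - 3x^2 + 6x - 4) − 41| ≤ 59|x − 3| < ϵ provided |x − 3| < ϵ/59.
Take δ = min(1, ϵ/59). Then 0 < |x − 3| < δ gives both |x − 3| < 1 and |x − 3| < ϵ/59, so |(2x^3 - 3x^2 + 6x - 4) − 41| < ϵ.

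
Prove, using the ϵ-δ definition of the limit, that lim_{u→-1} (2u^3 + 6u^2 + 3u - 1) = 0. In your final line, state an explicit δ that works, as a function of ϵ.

δ = min(2, ϵ/31)

Let ϵ > 0. We want δ > 0 such that 0 < |u + 1| < δ implies |(2u^3 + 6u^2 + 3u - 1)| < ϵ.
(2u^3 + 6u^2 + 3u - 1) = 2u^3 + 6u^2 + 3u - 1 = (u + 1)(2u^2 + 4u - 1).
So |(2u^3 + 6u^2 + 3u - 1)| = |u + 1|·|2u^2 + 4u - 1|.
Require δ ≤ 2. Then |u + 1| < 2 gives |u| < 3, and by the triangle inequality |2u^2 + 4u - 1| ≤ 2·3^2 + 4·3 + 1 = 31.
Hence |(2u^3 + 6u^2 + 3u - 1)| ≤ 31|u + 1| < ϵ provided |u + 1| < ϵ/31.
Choosing δ = min(2, ϵ/31) ensures both conditions, hence |(2u^3 + 6u^2 + 3u - 1)| < ϵ.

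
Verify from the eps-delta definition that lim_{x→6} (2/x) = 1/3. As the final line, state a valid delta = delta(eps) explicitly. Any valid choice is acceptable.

delta = min(3, 9eps)

Fix eps > 0. We seek delta > 0 such that 0 < |x − 6| < delta implies |2/x − (1/3)| < eps.
|2/x − (1/3)| = 2·|6 − x|/(6·|x|) = 2|x − 6|/(6|x|).
Restrict delta ≤ 3. Then |x − 6| < 3 gives |x| > 3, so 6|x| > 18.
Then |2/x − (1/3)| < 2|x − 6|/18, which is < eps when |x − 6| < 9eps.
Take delta = min(3, 9eps). Then 0 < |x − 6| < delta gives both |x − 6| < 3 and |x − 6| < 9eps, so |2/x − (1/3)| < eps.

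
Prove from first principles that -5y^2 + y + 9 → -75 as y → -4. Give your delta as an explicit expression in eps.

delta = min(2, eps/51)

Let eps > 0. We want delta > 0 such that 0 < |y + 4| < delta implies |(-5y^2 + y + 9) + 75| < eps.
(-5y^2 + y + 9) + 75 = -5y^2 + y + 84 = (y + 4)(-5y + 21).
So |(-5y^2 + y + 9) + 75| = |y + 4|·|-5y + 21|.
Assume first that |y + 4| < 2, so |y| < 6. Then |-5y + 21| ≤ 5·6 + 21 = 51.
Hence |(-5y^2 + y + 9) + 75| ≤ 51|y + 4| < eps provided |y + 4| < eps/51.
Choosing delta = min(2, eps/51) ensures both conditions, hence |(-5y^2 + y + 9) + 75| < eps.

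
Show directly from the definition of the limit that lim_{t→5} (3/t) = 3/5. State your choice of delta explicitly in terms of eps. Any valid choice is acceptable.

Fix eps > 0. We seek delta > 0 such that 0 < |t − 5| < delta implies |3/t − (3/5)| < eps.
|3/t − (3/5)| = 3·|5 − t|/(5·|t|) = 3|t − 5|/(5|t|).
Restrict delta ≤ 5/2. Then |t − 5| < 5/2 gives |t| > 5/2, so 5|t| > 25/2.
Then |3/t − (3/5)| < 3|t − 5|/(25/2), which is < eps when |t − 5| < (25/6)eps.
Take delta = min(5/2, (25/6)eps). Then 0 < |t − 5| < delta gives both |t − 5| < 5/2 and |t − 5| < (25/6)eps, so |3/t − (3/5)| < eps.

delta = min(5/2, (25/6)eps)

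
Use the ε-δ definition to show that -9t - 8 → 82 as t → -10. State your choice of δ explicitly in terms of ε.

Fix ε > 0. We need δ > 0 so that 0 < |t + 10| < δ implies |(-9t - 8) − 82| < ε.
Since (-9t - 8) − 82 = -9(t + 10), we have |(-9t - 8) − 82| = 9|t + 10|.
Thus it suffices that |t + 10| < ε/9.
Take δ = ε/9. If 0 < |t + 10| < δ then |(-9t - 8) − 82| = 9|t + 10| < 9·(ε/9) = ε.

δ = ε/9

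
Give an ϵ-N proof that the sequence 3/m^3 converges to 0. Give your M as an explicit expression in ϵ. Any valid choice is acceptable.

M = (3/ϵ)^{1/3}

Suppose ϵ > 0. For m ≥ 1, |3/m^3 − 0| = 3/m^3.
3/m^3 < ϵ ⇔ m^3 > 3/ϵ ⇔ m > (3/ϵ)^{1/3}.
Take M = (3/ϵ)^{1/3}. Then m > M implies 3/m^3 < ϵ.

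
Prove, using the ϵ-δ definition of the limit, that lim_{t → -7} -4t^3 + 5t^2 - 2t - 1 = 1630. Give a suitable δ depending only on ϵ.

δ = min(1, ϵ/753)

Let ϵ > 0. We want δ > 0 such that 0 < |t + 7| < δ implies |(-4t^3 + 5t^2 - 2t - 1) − 1630| < ϵ.
(-4t^3 + 5t^2 - 2t - 1) − 1630 = -4t^3 + 5t^2 - 2t - 1631 = (t + 7)(-4t^2 + 33t - 233).
So |(-4t^3 + 5t^2 - 2t - 1) − 1630| = |t + 7|·|-4t^2 + 33t - 233|.
Assume first that |t + 7| < 1, so |t| < 8. Then |-4t^2 + 33t - 233| ≤ 4·8^2 + 33·8 + 233 = 753.
Hence |(-4t^3 + 5t^2 - 2t - 1) − 1630| ≤ 753|t + 7| < ϵ provided |t + 7| < ϵ/753.
Take δ = min(1, ϵ/753). Then 0 < |t + 7| < δ gives both |t + 7| < 1 and |t + 7| < ϵ/753, so |(-4t^3 + 5t^2 - 2t - 1) − 1630| < ϵ.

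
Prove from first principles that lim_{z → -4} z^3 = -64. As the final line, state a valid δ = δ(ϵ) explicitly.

Suppose ϵ > 0. We seek δ > 0 with 0 < |z + 4| < δ ⇒ |z^3 + 64| < ϵ.
Factor: z^3 + 64 = (z + 4)(z^2 - 4z + 16), so |z^3 + 64| = |z + 4|·|z^2 - 4z + 16|.
Restrict δ ≤ 1. Then |z + 4| < 1 gives |z| < 5, so by the triangle inequality |z^2 - 4z + 16| ≤ 5^2 + 4·5 + 16 = 61.
Hence |z^3 + 64| ≤ 61|z + 4|, which is < ϵ once |z + 4| < ϵ/61.
Take δ = min(1, ϵ/61). If 0 < |z + 4| < δ then both bounds hold and |z^3 + 64| ≤ 61|z + 4| < 61·(ϵ/61) = ϵ.

δ = min(1, ϵ/61)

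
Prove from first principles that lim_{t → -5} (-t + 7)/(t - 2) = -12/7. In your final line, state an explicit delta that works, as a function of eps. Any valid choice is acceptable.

delta = min(7/2, (49/10)eps)

Let eps > 0. We want delta > 0 with 0 < |t + 5| < delta ⇒ |(-t + 7)/(t - 2) + 12/7| < eps.
Combining over a common denominator, (-t + 7)/(t - 2) + 12/7 = [(-t + 7)·(-7) − 12·(t - 2)] / [(-7)·(t - 2)] = -5(t + 5) / ((-7)(t - 2)).
So |(-t + 7)/(t - 2) + 12/7| = 5|t + 5| / (7·|t − 2|).
Restrict delta ≤ 7/2. Then |t + 5| < 7/2 gives |t − 2| = |(t + 5) + (-7)| ≥ 7 − 7/2 = 7/2.
Hence |(-t + 7)/(t - 2) + 12/7| < 5|t + 5|/(7·(7/2)) = (10/49)|t + 5|, which is < eps once |t + 5| < (49/10)eps.
Take delta = min(7/2, (49/10)eps). Then 0 < |t + 5| < delta forces both bounds, so |(-t + 7)/(t - 2) + 12/7| < eps.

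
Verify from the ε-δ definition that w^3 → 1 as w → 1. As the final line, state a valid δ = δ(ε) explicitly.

δ = min(2, ε/13)

Fix ε > 0. We seek δ > 0 with 0 < |w − 1| < δ ⇒ |w^3 − 1| < ε.
Factor: w^3 − 1 = (w − 1)(w^2 + w + 1), so |w^3 − 1| = |w − 1|·|w^2 + w + 1|.
Impose δ ≤ 2 so that |w| < 3; then |w^2 + w + 1| ≤ 13.
Hence |w^3 − 1| ≤ 13|w − 1|, which is < ε once |w − 1| < ε/13.
Take δ = min(2, ε/13). If 0 < |w − 1| < δ then both bounds hold and |w^3 − 1| ≤ 13|w − 1| < 13·(ε/13) = ε.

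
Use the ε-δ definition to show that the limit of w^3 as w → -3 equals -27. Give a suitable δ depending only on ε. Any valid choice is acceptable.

δ = min(1, ε/37)

Fix ε > 0. We seek δ > 0 with 0 < |w + 3| < δ ⇒ |w^3 + 27| < ε.
Factor: w^3 + 27 = (w + 3)(w^2 - 3w + 9), so |w^3 + 27| = |w + 3|·|w^2 - 3w + 9|.
Impose δ ≤ 1 so that |w| < 4; then |w^2 - 3w + 9| ≤ 37.
Hence |w^3 + 27| ≤ 37|w + 3|, which is < ε once |w + 3| < ε/37.
Take δ = min(1, ε/37). If 0 < |w + 3| < δ then both bounds hold and |w^3 + 27| ≤ 37|w + 3| < 37·(ε/37) = ε.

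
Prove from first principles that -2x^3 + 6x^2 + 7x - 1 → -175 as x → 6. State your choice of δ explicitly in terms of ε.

δ = min(2, ε/205)

Let ε > 0. We want δ > 0 such that 0 < |x − 6| < δ implies |(-2x^3 + 6x^2 + 7x - 1) + 175| < ε.
(-2x^3 + 6x^2 + 7x - 1) + 175 = -2x^3 + 6x^2 + 7x + 174 = (x − 6)(-2x^2 - 6x - 29).
So |(-2x^3 + 6x^2 + 7x - 1) + 175| = |x − 6|·|-2x^2 - 6x - 29|.
Assume first that |x − 6| < 2, so |x| < 8. Then |-2x^2 - 6x - 29| ≤ 2·8^2 + 6·8 + 29 = 205.
Hence |(-2x^3 + 6x^2 + 7x - 1) + 175| ≤ 205|x − 6| < ε provided |x − 6| < ε/205.
Take δ = min(2, ε/205). Then 0 < |x − 6| < δ gives both |x − 6| < 2 and |x − 6| < ε/205, so |(-2x^3 + 6x^2 + 7x - 1) + 175| < ε.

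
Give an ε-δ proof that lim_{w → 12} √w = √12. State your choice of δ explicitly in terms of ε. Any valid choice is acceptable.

δ = min(12, √12·ε)

Let ε > 0 be given. We want δ > 0 such that 0 < |w − 12| < δ implies |√w − √12| < ε.
Rationalise: √w − √12 = (w − 12)/(√w + √12), so |√w − √12| = |w − 12|/(√w + √12).
Restrict δ ≤ 12 so that |w − 12| < 12 forces w > 0, and then √w + √12 > √12.
Hence |√w − √12| < |w − 12|/√12, which is < ε once |w − 12| < √12·ε.
Take δ = min(12, √12·ε). If 0 < |w − 12| < δ then w > 0 and |√w − √12| < |w − 12|/√12 < ε.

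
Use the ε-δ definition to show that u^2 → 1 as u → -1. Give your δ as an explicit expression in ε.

Let ε > 0 be given. We seek δ > 0 with 0 < |u + 1| < δ ⇒ |u^2 − 1| < ε.
Factor: u^2 − 1 = (u + 1)(u - 1), so |u^2 − 1| = |u + 1|·|u - 1|.
Restrict δ ≤ 1. Then |u + 1| < 1 gives |u| < 2, so by the triangle inequality |u - 1| ≤ 2 + 1 = 3.
Hence |u^2 − 1| ≤ 3|u + 1|, which is < ε once |u + 1| < ε/3.
Take δ = min(1, ε/3). If 0 < |u + 1| < δ then both bounds hold and |u^2 − 1| ≤ 3|u + 1| < 3·(ε/3) = ε.

δ = min(1, ε/3)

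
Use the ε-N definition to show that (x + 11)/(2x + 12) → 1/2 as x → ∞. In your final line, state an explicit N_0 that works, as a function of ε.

Let ε > 0. We seek N_0 > 0 such that x > N_0 implies |(x + 11)/(2x + 12) − (1/2)| < ε.
(x + 11)/(2x + 12) − (1/2) = (2(x + 11) − (2x + 12)) / (2(2x + 12)) = 10/(2(2x + 12)).
For x > 0 we have 2x + 12 > 2x, so |(x + 11)/(2x + 12) − (1/2)| = 10/(2(2x + 12)) < 10/(2·2x) = (5/2)/x.
Thus |(x + 11)/(2x + 12) − (1/2)| < ε whenever x > (5/2)/ε.
Take N_0 = (5/2)/ε. If x > N_0 then |(x + 11)/(2x + 12) − (1/2)| < (5/2)/x < ε.

N_0 = (5/2)/ε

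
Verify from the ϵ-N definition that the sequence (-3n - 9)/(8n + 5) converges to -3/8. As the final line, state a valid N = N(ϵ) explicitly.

N = (57/64)/ϵ

Let ϵ > 0 be given. For n ≥ 1, |(-3n - 9)/(8n + 5) + 3/8| = |-57|/(8(8n + 5)) = 57/(8(8n + 5)).
Since 8n + 5 ≥ 8n for n ≥ 1, this is ≤ 57/(8·8n) = (57/64)/n.
So |(-3n - 9)/(8n + 5) + 3/8| < ϵ whenever n > (57/64)/ϵ.
Take N = (57/64)/ϵ. If n > N then |(-3n - 9)/(8n + 5) + 3/8| ≤ (57/64)/n < ϵ.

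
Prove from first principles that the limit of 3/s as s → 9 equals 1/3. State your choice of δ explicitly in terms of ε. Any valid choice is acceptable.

δ = min(9/2, (27/2)ε)

Let ε > 0 be given. We seek δ > 0 such that 0 < |s − 9| < δ implies |3/s − (1/3)| < ε.
|3/s − (1/3)| = 3·|9 − s|/(9·|s|) = 3|s − 9|/(9|s|).
Require δ ≤ 9/2 so that |s| > 9 − 9/2 = 9/2, hence 9|s| > 81/2.
Then |3/s − (1/3)| < 3|s − 9|/(81/2), which is < ε when |s − 9| < (27/2)ε.
Take δ = min(9/2, (27/2)ε). Then 0 < |s − 9| < δ gives both |s − 9| < 9/2 and |s − 9| < (27/2)ε, so |3/s − (1/3)| < ε.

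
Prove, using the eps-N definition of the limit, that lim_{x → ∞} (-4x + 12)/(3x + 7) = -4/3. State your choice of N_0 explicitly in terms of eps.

N_0 = (64/9)/eps

Fix eps > 0. We seek N_0 > 0 such that x > N_0 implies |(-4x + 12)/(3x + 7) + 4/3| < eps.
(-4x + 12)/(3x + 7) + 4/3 = (3(-4x + 12) − (-4)(3x + 7)) / (3(3x + 7)) = 64/(3(3x + 7)).
For x > 0 we have 3x + 7 > 3x, so |(-4x + 12)/(3x + 7) + 4/3| = 64/(3(3x + 7)) < 64/(3·3x) = (64/9)/x.
Thus |(-4x + 12)/(3x + 7) + 4/3| < eps whenever x > (64/9)/eps.
Take N_0 = (64/9)/eps. If x > N_0 then |(-4x + 12)/(3x + 7) + 4/3| < (64/9)/x < eps.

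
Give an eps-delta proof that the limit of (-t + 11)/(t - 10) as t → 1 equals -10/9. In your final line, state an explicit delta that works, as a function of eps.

Let eps > 0. We want delta > 0 with 0 < |t − 1| < delta ⇒ |(-t + 11)/(t - 10) + 10/9| < eps.
Combining over a common denominator, (-t + 11)/(t - 10) + 10/9 = [(-t + 11)·(-9) − 10·(t - 10)] / [(-9)·(t - 10)] = -1(t − 1) / ((-9)(t - 10)).
So |(-t + 11)/(t - 10) + 10/9| = |t − 1| / (9·|t − 10|).
Restrict delta ≤ 9/2. Then |t − 1| < 9/2 gives |t − 10| = |(t − 1) + (-9)| ≥ 9 − 9/2 = 9/2.
Hence |(-t + 11)/(t - 10) + 10/9| < |t − 1|/(9·(9/2)) = (2/81)|t − 1|, which is < eps once |t − 1| < (81/2)eps.
Take delta = min(9/2, (81/2)eps). Then 0 < |t − 1| < delta forces both bounds, so |(-t + 11)/(t - 10) + 10/9| < eps.

delta = min(9/2, (81/2)eps)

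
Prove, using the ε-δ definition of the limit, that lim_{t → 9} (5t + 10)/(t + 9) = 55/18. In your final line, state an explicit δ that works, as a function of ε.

δ = min(9, (162/35)ε)

Suppose ε > 0. We want δ > 0 with 0 < |t − 9| < δ ⇒ |(5t + 10)/(t + 9) − (55/18)| < ε.
Combining over a common denominator, (5t + 10)/(t + 9) − (55/18) = [(5t + 10)·18 − 55·(t + 9)] / [18·(t + 9)] = 35(t − 9) / (18(t + 9)).
So |(5t + 10)/(t + 9) − (55/18)| = 35|t − 9| / (18·|t + 9|).
Restrict δ ≤ 9. Then |t − 9| < 9 gives |t + 9| = |(t − 9) + 18| ≥ 18 − 9 = 9.
Hence |(5t + 10)/(t + 9) − (55/18)| < 35|t − 9|/(18·9) = (35/162)|t − 9|, which is < ε once |t − 9| < (162/35)ε.
Take δ = min(9, (162/35)ε). Then 0 < |t − 9| < δ forces both bounds, so |(5t + 10)/(t + 9) − (55/18)| < ε.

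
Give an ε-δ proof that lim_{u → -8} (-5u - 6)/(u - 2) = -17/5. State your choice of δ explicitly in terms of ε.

Fix ε > 0. We want δ > 0 with 0 < |u + 8| < δ ⇒ |(-5u - 6)/(u - 2) + 17/5| < ε.
Combining over a common denominator, (-5u - 6)/(u - 2) + 17/5 = [(-5u - 6)·(-10) − 34·(u - 2)] / [(-10)·(u - 2)] = 16(u + 8) / ((-10)(u - 2)).
So |(-5u - 6)/(u - 2) + 17/5| = 16|u + 8| / (10·|u − 2|).
Require δ ≤ 5, so |u − 2| ≥ |-10| − |u + 8| > 10 − 5 = 5.
Hence |(-5u - 6)/(u - 2) + 17/5| < 16|u + 8|/(10·5) = (8/25)|u + 8|, which is < ε once |u + 8| < (25/8)ε.
Take δ = min(5, (25/8)ε). Then 0 < |u + 8| < δ forces both bounds, so |(-5u - 6)/(u - 2) + 17/5| < ε.

δ = min(5, (25/8)ε)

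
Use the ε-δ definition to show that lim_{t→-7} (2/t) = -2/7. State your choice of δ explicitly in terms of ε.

δ = min(7/2, (49/4)ε)

Suppose ε > 0. We seek δ > 0 such that 0 < |t + 7| < δ implies |2/t + 2/7| < ε.
|2/t + 2/7| = 2·|-7 − t|/(7·|t|) = 2|t + 7|/(7|t|).
Require δ ≤ 7/2 so that |t| > 7 − 7/2 = 7/2, hence 7|t| > 49/2.
Then |2/t + 2/7| < 2|t + 7|/(49/2), which is < ε when |t + 7| < (49/4)ε.
Take δ = min(7/2, (49/4)ε). Then 0 < |t + 7| < δ gives both |t + 7| < 7/2 and |t + 7| < (49/4)ε, so |2/t + 2/7| < ε.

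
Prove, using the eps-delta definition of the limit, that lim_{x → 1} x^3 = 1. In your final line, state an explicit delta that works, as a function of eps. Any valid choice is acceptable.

delta = min(1, eps/7)

Suppose eps > 0. We seek delta > 0 with 0 < |x − 1| < delta ⇒ |x^3 − 1| < eps.
Factor: x^3 − 1 = (x − 1)(x^2 + x + 1), so |x^3 − 1| = |x − 1|·|x^2 + x + 1|.
Restrict delta ≤ 1. Then |x − 1| < 1 gives |x| < 2, so by the triangle inequality |x^2 + x + 1| ≤ 2^2 + 2 + 1 = 7.
Hence |x^3 − 1| ≤ 7|x − 1|, which is < eps once |x − 1| < eps/7.
Take delta = min(1, eps/7). If 0 < |x − 1| < delta then both bounds hold and |x^3 − 1| ≤ 7|x − 1| < 7·(eps/7) = eps.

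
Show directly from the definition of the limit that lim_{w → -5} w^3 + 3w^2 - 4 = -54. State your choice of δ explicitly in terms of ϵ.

δ = min(1, ϵ/58)

Suppose ϵ > 0. We want δ > 0 such that 0 < |w + 5| < δ implies |(w^3 + 3w^2 - 4) + 54| < ϵ.
(w^3 + 3w^2 - 4) + 54 = w^3 + 3w^2 + 50 = (w + 5)(w^2 - 2w + 10).
So |(w^3 + 3w^2 - 4) + 54| = |w + 5|·|w^2 - 2w + 10|.
Assume first that |w + 5| < 1, so |w| < 6. Then |w^2 - 2w + 10| ≤ 6^2 + 2·6 + 10 = 58.
Hence |(w^3 + 3w^2 - 4) + 54| ≤ 58|w + 5| < ϵ provided |w + 5| < ϵ/58.
Take δ = min(1, ϵ/58). Then 0 < |w + 5| < δ gives both |w + 5| < 1 and |w + 5| < ϵ/58, so |(w^3 + 3w^2 - 4) + 54| < ϵ.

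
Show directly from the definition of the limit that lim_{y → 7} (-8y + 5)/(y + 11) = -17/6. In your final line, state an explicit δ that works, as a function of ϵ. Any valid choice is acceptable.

Suppose ϵ > 0. We want δ > 0 with 0 < |y − 7| < δ ⇒ |(-8y + 5)/(y + 11) + 17/6| < ϵ.
Combining over a common denominator, (-8y + 5)/(y + 11) + 17/6 = [(-8y + 5)·18 − (-51)·(y + 11)] / [18·(y + 11)] = -93(y − 7) / (18(y + 11)).
So |(-8y + 5)/(y + 11) + 17/6| = 93|y − 7| / (18·|y + 11|).
Require δ ≤ 9, so |y + 11| ≥ |18| − |y − 7| > 18 − 9 = 9.
Hence |(-8y + 5)/(y + 11) + 17/6| < 93|y − 7|/(18·9) = (31/54)|y − 7|, which is < ϵ once |y − 7| < (54/31)ϵ.
Take δ = min(9, (54/31)ϵ). Then 0 < |y − 7| < δ forces both bounds, so |(-8y + 5)/(y + 11) + 17/6| < ϵ.

δ = min(9, (54/31)ϵ)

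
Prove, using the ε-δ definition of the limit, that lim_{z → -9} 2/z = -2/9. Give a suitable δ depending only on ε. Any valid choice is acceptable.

δ = min(9/2, (81/4)ε)

Let ε > 0 be given. We seek δ > 0 such that 0 < |z + 9| < δ implies |2/z + 2/9| < ε.
|2/z + 2/9| = 2·|-9 − z|/(9·|z|) = 2|z + 9|/(9|z|).
Require δ ≤ 9/2 so that |z| > 9 − 9/2 = 9/2, hence 9|z| > 81/2.
Then |2/z + 2/9| < 2|z + 9|/(81/2), which is < ε when |z + 9| < (81/4)ε.
Take δ = min(9/2, (81/4)ε). Then 0 < |z + 9| < δ gives both |z + 9| < 9/2 and |z + 9| < (81/4)ε, so |2/z + 2/9| < ε.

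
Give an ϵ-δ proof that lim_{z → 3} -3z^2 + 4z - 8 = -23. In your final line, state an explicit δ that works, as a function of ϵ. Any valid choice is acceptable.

Let ϵ > 0. We want δ > 0 such that 0 < |z − 3| < δ implies |(-3z^2 + 4z - 8) + 23| < ϵ.
(-3z^2 + 4z - 8) + 23 = -3z^2 + 4z + 15 = (z − 3)(-3z - 5).
So |(-3z^2 + 4z - 8) + 23| = |z − 3|·|-3z - 5|.
Assume first that |z − 3| < 1, so |z| < 4. Then |-3z - 5| ≤ 3·4 + 5 = 17.
Hence |(-3z^2 + 4z - 8) + 23| ≤ 17|z − 3| < ϵ provided |z − 3| < ϵ/17.
Take δ = min(1, ϵ/17). Then 0 < |z − 3| < δ gives both |z − 3| < 1 and |z − 3| < ϵ/17, so |(-3z^2 + 4z - 8) + 23| < ϵ.

δ = min(1, ϵ/17)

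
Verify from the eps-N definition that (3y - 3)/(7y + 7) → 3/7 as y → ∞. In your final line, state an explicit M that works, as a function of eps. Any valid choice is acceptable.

M = (6/7)/eps

Let eps > 0. We seek M > 0 such that y > M implies |(3y - 3)/(7y + 7) − (3/7)| < eps.
(3y - 3)/(7y + 7) − (3/7) = (7(3y - 3) − 3(7y + 7)) / (7(7y + 7)) = -42/(7(7y + 7)).
For y > 0 we have 7y + 7 > 7y, so |(3y - 3)/(7y + 7) − (3/7)| = 42/(7(7y + 7)) < 42/(7·7y) = (6/7)/y.
Thus |(3y - 3)/(7y + 7) − (3/7)| < eps whenever y > (6/7)/eps.
Take M = (6/7)/eps. If y > M then |(3y - 3)/(7y + 7) − (3/7)| < (6/7)/y < eps.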